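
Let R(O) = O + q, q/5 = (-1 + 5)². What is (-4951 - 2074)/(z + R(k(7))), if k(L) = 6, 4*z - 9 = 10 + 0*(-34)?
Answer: -28100/363 ≈ -77.410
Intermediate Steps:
z = 19/4 (z = 9/4 + (10 + 0*(-34))/4 = 9/4 + (10 + 0)/4 = 9/4 + (¼)*10 = 9/4 + 5/2 = 19/4 ≈ 4.7500)
q = 80 (q = 5*(-1 + 5)² = 5*4² = 5*16 = 80)
R(O) = 80 + O (R(O) = O + 80 = 80 + O)
(-4951 - 2074)/(z + R(k(7))) = (-4951 - 2074)/(19/4 + (80 + 6)) = -7025/(19/4 + 86) = -7025/363/4 = -7025*4/363 = -28100/363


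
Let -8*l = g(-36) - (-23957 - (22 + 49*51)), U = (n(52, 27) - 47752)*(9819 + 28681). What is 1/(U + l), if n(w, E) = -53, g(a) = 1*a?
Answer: -4/7361983221 ≈ -5.4333e-10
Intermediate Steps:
g(a) = a
U = -1840492500 (U = (-53 - 47752)*(9819 + 28681) = -47805*38500 = -1840492500)
l = -13221/4 (l = -(-36 - (-23957 - (22 + 49*51)))/8 = -(-36 - (-23957 - (22 + 2499)))/8 = -(-36 - (-23957 - 1*2521))/8 = -(-36 - (-23957 - 2521))/8 = -(-36 - 1*(-26478))/8 = -(-36 + 26478)/8 = -1/8*26442 = -13221/4 ≈ -3305.3)
1/(U + l) = 1/(-1840492500 - 13221/4) = 1/(-7361983221/4) = -4/7361983221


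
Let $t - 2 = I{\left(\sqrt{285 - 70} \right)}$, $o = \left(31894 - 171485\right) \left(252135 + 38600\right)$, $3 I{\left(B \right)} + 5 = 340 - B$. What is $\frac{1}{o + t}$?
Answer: $- \frac{365255903442}{14823541666581291938381} + \frac{3 \sqrt{215}}{14823541666581291938381} \approx -2.464 \cdot 10^{-11}$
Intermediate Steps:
$I{\left(B \right)} = \frac{335}{3} - \frac{B}{3}$ ($I{\left(B \right)} = - \frac{5}{3} + \frac{340 - B}{3} = - \frac{5}{3} - \left(- \frac{340}{3} + \frac{B}{3}\right) = \frac{335}{3} - \frac{B}{3}$)
$o = -40583989385$ ($o = \left(-139591\right) 290735 = -40583989385$)
$t = \frac{341}{3} - \frac{\sqrt{215}}{3}$ ($t = 2 + \left(\frac{335}{3} - \frac{\sqrt{285 - 70}}{3}\right) = 2 + \left(\frac{335}{3} - \frac{\sqrt{215}}{3}\right) = \frac{341}{3} - \frac{\sqrt{215}}{3} \approx 108.78$)
$\frac{1}{o + t} = \frac{1}{-40583989385 + \left(\frac{341}{3} - \frac{\sqrt{215}}{3}\right)} = \frac{1}{- \frac{121751967814}{3} - \frac{\sqrt{215}}{3}}$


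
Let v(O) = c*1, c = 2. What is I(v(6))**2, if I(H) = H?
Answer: 4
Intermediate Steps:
v(O) = 2 (v(O) = 2*1 = 2)
I(v(6))**2 = 2**2 = 4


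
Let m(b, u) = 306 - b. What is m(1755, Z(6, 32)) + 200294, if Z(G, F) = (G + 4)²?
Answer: 198845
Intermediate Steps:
Z(G, F) = (4 + G)²
m(1755, Z(6, 32)) + 200294 = (306 - 1*1755) + 200294 = (306 - 1755) + 200294 = -1449 + 200294 = 198845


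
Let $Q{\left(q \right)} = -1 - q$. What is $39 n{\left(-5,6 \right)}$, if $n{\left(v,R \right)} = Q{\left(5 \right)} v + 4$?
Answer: $1326$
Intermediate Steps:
$n{\left(v,R \right)} = 4 - 6 v$ ($n{\left(v,R \right)} = \left(-1 - 5\right) v + 4 = - 6 v + 4 = 4 - 6 v$)
$39 n{\left(-5,6 \right)} = 39 \left(4 - -30\right) = 39 \left(4 + 30\right) = 39 \cdot 34 = 1326$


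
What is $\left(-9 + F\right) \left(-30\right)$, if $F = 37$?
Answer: $-840$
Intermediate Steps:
$\left(-9 + F\right) \left(-30\right) = \left(-9 + 37\right) \left(-30\right) = 28 \left(-30\right) = -840$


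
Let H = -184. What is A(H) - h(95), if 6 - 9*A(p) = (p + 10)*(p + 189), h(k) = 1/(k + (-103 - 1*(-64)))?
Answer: 16349/168 ≈ 97.315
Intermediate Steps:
h(k) = 1/(-39 + k) (h(k) = 1/(k + (-103 + 64)) = 1/(k - 39) = 1/(-39 + k))
A(p) = ⅔ - (10 + p)*(189 + p)/9 (A(p) = ⅔ - (p + 10)*(p + 189)/9 = ⅔ - (10 + p)*(189 + p)/9)
A(H) - h(95) = (-628/3 - 199/9*(-184) - ⅑*(-184)²) - 1/(-39 + 95) = (-628/3 + 36616/9 - ⅑*33856) - 1/56 = (-628/3 + 36616/9 - 33856/9) - 1*1/56 = 292/3 - 1/56 = 16349/168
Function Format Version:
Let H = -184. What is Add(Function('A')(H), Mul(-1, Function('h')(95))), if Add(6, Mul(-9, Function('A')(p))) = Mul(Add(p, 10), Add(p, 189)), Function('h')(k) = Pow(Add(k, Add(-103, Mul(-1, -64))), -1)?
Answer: Rational(16349, 168) ≈ 97.315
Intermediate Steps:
Function('h')(k) = Pow(Add(-39, k), -1) (Function('h')(k) = Pow(Add(k, Add(-103, 64)), -1) = Pow(Add(k, -39), -1) = Pow(Add(-39, k), -1))
Function('A')(p) = Add(Rational(2, 3), Mul(Rational(-1, 9), Add(10, p), Add(189, p))) (Function('A')(p) = Add(Rational(2, 3), Mul(Rational(-1, 9), Mul(Add(p, 10), Add(p, 189)))) = Add(Rational(2, 3), Mul(Rational(-1, 9), Mul(Add(10, p), Add(189, p)))) = Add(Rational(2, 3), Mul(Rational(-1, 9), Add(10, p), Add(189, p))))
Add(Function('A')(H), Mul(-1, Function('h')(95))) = Add(Add(Rational(-628, 3), Mul(Rational(-199, 9), -184), Mul(Rational(-1, 9), Pow(-184, 2))), Mul(-1, Pow(Add(-39, 95), -1))) = Add(Add(Rational(-628, 3), Rational(36616, 9), Mul(Rational(-1, 9), 33856)), Mul(-1, Pow(56, -1))) = Add(Add(Rational(-628, 3), Rational(36616, 9), Rational(-33856, 9)), Mul(-1, Rational(1, 56))) = Add(Rational(292, 3), Rational(-1, 56)) = Rational(16349, 168)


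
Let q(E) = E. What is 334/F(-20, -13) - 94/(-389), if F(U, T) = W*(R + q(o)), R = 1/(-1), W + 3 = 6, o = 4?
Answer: 130772/3501 ≈ 37.353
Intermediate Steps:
W = 3 (W = -3 + 6 = 3)
R = -1
F(U, T) = 9 (F(U, T) = 3*(-1 + 4) = 3*3 = 9)
334/F(-20, -13) - 94/(-389) = 334/9 - 94/(-389) = 334*(1/9) - 94*(-1/389) = 334/9 + 94/389 = 130772/3501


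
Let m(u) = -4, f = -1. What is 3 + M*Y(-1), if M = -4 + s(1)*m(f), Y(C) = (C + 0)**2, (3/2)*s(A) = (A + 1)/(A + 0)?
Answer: -19/3 ≈ -6.3333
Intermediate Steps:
s(A) = 2*(1 + A)/(3*A) (s(A) = 2*((A + 1)/(A + 0))/3 = 2*((1 + A)/A)/3 = 2*(1 + A)/(3*A))
Y(C) = C**2
M = -28/3 (M = -4 + ((2/3)*(1 + 1)/1)*(-4) = -4 + ((2/3)*1*2)*(-4) = -4 + (4/3)*(-4) = -4 - 16/3 = -28/3 ≈ -9.3333)
3 + M*Y(-1) = 3 - 28/3*(-1)**2 = 3 - 28/3*1 = 3 - 28/3 = -19/3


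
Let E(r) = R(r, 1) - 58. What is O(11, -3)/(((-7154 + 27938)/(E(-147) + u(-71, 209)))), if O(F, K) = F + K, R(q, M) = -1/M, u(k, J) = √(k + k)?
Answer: -59/2598 + I*√142/2598 ≈ -0.02271 + 0.0045867*I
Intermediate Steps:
u(k, J) = √2*√k (u(k, J) = √(2*k) = √2*√k)
E(r) = -59 (E(r) = -1/1 - 58 = -1*1 - 58 = -1 - 58 = -59)
O(11, -3)/(((-7154 + 27938)/(E(-147) + u(-71, 209)))) = (11 - 3)/(((-7154 + 27938)/(-59 + √2*√(-71)))) = 8/((20784/(-59 + √2*(I*√71)))) = 8/((20784/(-59 + I*√142))) = 8*(-59/20784 + I*√142/20784) = -59/2598 + I*√142/2598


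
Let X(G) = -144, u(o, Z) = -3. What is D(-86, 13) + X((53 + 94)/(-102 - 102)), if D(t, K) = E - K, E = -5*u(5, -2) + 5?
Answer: -137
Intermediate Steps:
E = 20 (E = -5*(-3) + 5 = 15 + 5 = 20)
D(t, K) = 20 - K
D(-86, 13) + X((53 + 94)/(-102 - 102)) = (20 - 1*13) - 144 = (20 - 13) - 144 = 7 - 144 = -137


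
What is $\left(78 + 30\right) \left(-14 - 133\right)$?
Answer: $-15876$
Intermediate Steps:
$\left(78 + 30\right) \left(-14 - 133\right) = 108 \left(-147\right) = -15876$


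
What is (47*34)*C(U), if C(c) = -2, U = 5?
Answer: -3196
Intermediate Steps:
(47*34)*C(U) = (47*34)*(-2) = 1598*(-2) = -3196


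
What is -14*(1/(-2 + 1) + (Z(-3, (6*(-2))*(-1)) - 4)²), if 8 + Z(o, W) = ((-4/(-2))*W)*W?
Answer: -1066450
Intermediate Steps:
Z(o, W) = -8 + 2*W² (Z(o, W) = -8 + ((-4/(-2))*W)*W = -8 + ((-4*(-½))*W)*W = -8 + (2*W)*W = -8 + 2*W²)
-14*(1/(-2 + 1) + (Z(-3, (6*(-2))*(-1)) - 4)²) = -14*(1/(-2 + 1) + ((-8 + 2*((6*(-2))*(-1))²) - 4)²) = -14*(1/(-1) + ((-8 + 2*(-12*(-1))²) - 4)²) = -14*(-1 + ((-8 + 2*12²) - 4)²) = -14*(-1 + ((-8 + 2*144) - 4)²) = -14*(-1 + ((-8 + 288) - 4)²) = -14*(-1 + (280 - 4)²) = -14*(-1 + 276²) = -14*(-1 + 76176) = -14*76175 = -1066450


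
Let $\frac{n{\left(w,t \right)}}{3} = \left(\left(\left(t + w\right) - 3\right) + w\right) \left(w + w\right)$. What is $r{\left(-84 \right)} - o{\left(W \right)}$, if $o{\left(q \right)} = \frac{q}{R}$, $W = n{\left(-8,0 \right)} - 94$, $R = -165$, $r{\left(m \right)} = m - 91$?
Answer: $- \frac{28057}{165} \approx -170.04$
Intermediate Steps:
$n{\left(w,t \right)} = 6 w \left(-3 + t + 2 w\right)$ ($n{\left(w,t \right)} = 3 \left(\left(\left(t + w\right) - 3\right) + w\right) \left(w + w\right) = 3 \left(\left(-3 + t + w\right) + w\right) 2 w = 3 \left(-3 + t + 2 w\right) 2 w = 3 \cdot 2 w \left(-3 + t + 2 w\right) = 6 w \left(-3 + t + 2 w\right)$)
$r{\left(m \right)} = -91 + m$
$W = 818$ ($W = 6 \left(-8\right) \left(-3 + 0 + 2 \left(-8\right)\right) - 94 = 6 \left(-8\right) \left(-3 + 0 - 16\right) - 94 = 6 \left(-8\right) \left(-19\right) - 94 = 912 - 94 = 818$)
$o{\left(q \right)} = - \frac{q}{165}$ ($o{\left(q \right)} = \frac{q}{-165} = q \left(- \frac{1}{165}\right) = - \frac{q}{165}$)
$r{\left(-84 \right)} - o{\left(W \right)} = \left(-91 - 84\right) - \left(- \frac{1}{165}\right) 818 = -175 - - \frac{818}{165} = -175 + \frac{818}{165} = - \frac{28057}{165}$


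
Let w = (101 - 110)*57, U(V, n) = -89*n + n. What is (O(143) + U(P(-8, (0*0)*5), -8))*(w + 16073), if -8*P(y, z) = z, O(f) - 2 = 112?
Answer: 12728080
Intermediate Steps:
O(f) = 114 (O(f) = 2 + 112 = 114)
P(y, z) = -z/8
U(V, n) = -88*n
w = -513 (w = -9*57 = -513)
(O(143) + U(P(-8, (0*0)*5), -8))*(w + 16073) = (114 - 88*(-8))*(-513 + 16073) = (114 + 704)*15560 = 818*15560 = 12728080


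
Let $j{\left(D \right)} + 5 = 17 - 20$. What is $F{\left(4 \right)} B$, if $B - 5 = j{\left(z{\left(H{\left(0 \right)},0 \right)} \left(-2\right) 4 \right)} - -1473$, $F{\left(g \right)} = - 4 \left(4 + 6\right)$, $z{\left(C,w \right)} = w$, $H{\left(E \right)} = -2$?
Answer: $-58800$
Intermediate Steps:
$j{\left(D \right)} = -8$ ($j{\left(D \right)} = -5 + \left(17 - 20\right) = -5 - 3 = -8$)
$F{\left(g \right)} = -40$ ($F{\left(g \right)} = \left(-4\right) 10 = -40$)
$B = 1470$ ($B = 5 - -1465 = 5 + \left(-8 + 1473\right) = 5 + 1465 = 1470$)
$F{\left(4 \right)} B = \left(-40\right) 1470 = -58800$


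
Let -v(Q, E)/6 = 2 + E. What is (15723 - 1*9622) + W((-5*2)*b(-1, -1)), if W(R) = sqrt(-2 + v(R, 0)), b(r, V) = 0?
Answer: 6101 + I*sqrt(14) ≈ 6101.0 + 3.7417*I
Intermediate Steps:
v(Q, E) = -12 - 6*E (v(Q, E) = -6*(2 + E) = -12 - 6*E)
W(R) = I*sqrt(14) (W(R) = sqrt(-2 + (-12 - 6*0)) = sqrt(-2 + (-12 + 0)) = sqrt(-2 - 12) = sqrt(-14) = I*sqrt(14))
(15723 - 1*9622) + W((-5*2)*b(-1, -1)) = (15723 - 1*9622) + I*sqrt(14) = (15723 - 9622) + I*sqrt(14) = 6101 + I*sqrt(14)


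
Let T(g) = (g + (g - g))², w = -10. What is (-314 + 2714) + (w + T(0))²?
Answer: 2500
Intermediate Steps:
T(g) = g² (T(g) = (g + 0)² = g²)
(-314 + 2714) + (w + T(0))² = (-314 + 2714) + (-10 + 0²)² = 2400 + (-10 + 0)² = 2400 + (-10)² = 2400 + 100 = 2500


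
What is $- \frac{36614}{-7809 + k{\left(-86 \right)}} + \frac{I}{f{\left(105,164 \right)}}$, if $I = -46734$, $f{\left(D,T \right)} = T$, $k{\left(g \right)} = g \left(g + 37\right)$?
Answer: $- \frac{81002017}{294790} \approx -274.78$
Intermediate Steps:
$k{\left(g \right)} = g \left(37 + g\right)$
$- \frac{36614}{-7809 + k{\left(-86 \right)}} + \frac{I}{f{\left(105,164 \right)}} = - \frac{36614}{-7809 - 86 \left(37 - 86\right)} - \frac{46734}{164} = - \frac{36614}{-7809 - -4214} - \frac{23367}{82} = - \frac{36614}{-7809 + 4214} - \frac{23367}{82} = - \frac{36614}{-3595} - \frac{23367}{82} = \left(-36614\right) \left(- \frac{1}{3595}\right) - \frac{23367}{82} = \frac{36614}{3595} - \frac{23367}{82} = - \frac{81002017}{294790}$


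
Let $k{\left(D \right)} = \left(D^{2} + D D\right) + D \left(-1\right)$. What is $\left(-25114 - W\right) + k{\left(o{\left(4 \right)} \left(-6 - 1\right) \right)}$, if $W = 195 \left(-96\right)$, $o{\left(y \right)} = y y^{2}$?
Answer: $395462$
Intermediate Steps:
$o{\left(y \right)} = y^{3}$
$W = -18720$
$k{\left(D \right)} = - D + 2 D^{2}$ ($k{\left(D \right)} = \left(D^{2} + D^{2}\right) - D = 2 D^{2} - D = - D + 2 D^{2}$)
$\left(-25114 - W\right) + k{\left(o{\left(4 \right)} \left(-6 - 1\right) \right)} = \left(-25114 - -18720\right) + 4^{3} \left(-6 - 1\right) \left(-1 + 2 \cdot 4^{3} \left(-6 - 1\right)\right) = \left(-25114 + 18720\right) + 64 \left(-7\right) \left(-1 + 2 \cdot 64 \left(-7\right)\right) = -6394 - 448 \left(-1 + 2 \left(-448\right)\right) = -6394 - 448 \left(-1 - 896\right) = -6394 - -401856 = -6394 + 401856 = 395462$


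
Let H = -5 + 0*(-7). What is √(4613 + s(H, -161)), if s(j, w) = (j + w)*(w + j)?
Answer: √32169 ≈ 179.36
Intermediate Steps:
H = -5 (H = -5 + 0 = -5)
s(j, w) = (j + w)² (s(j, w) = (j + w)*(j + w) = (j + w)²)
√(4613 + s(H, -161)) = √(4613 + (-5 - 161)²) = √(4613 + (-166)²) = √(4613 + 27556) = √32169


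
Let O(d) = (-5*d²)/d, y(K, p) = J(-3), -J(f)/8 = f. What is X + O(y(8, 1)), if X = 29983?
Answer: 29863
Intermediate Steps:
J(f) = -8*f
y(K, p) = 24 (y(K, p) = -8*(-3) = 24)
O(d) = -5*d
X + O(y(8, 1)) = 29983 - 5*24 = 29983 - 120 = 29863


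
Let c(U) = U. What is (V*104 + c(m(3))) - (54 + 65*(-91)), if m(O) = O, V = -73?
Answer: -1728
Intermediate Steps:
(V*104 + c(m(3))) - (54 + 65*(-91)) = (-73*104 + 3) - (54 + 65*(-91)) = (-7592 + 3) - (54 - 5915) = -7589 - 1*(-5861) = -7589 + 5861 = -1728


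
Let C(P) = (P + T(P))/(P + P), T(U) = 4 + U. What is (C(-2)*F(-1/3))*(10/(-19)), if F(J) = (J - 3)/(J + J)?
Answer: 0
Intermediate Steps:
F(J) = (-3 + J)/(2*J) (F(J) = (-3 + J)/((2*J)) = (-3 + J)*(1/(2*J)) = (-3 + J)/(2*J))
C(P) = (4 + 2*P)/(2*P) (C(P) = (P + (4 + P))/(P + P) = (4 + 2*P)/((2*P)) = (4 + 2*P)*(1/(2*P)) = (4 + 2*P)/(2*P))
(C(-2)*F(-1/3))*(10/(-19)) = (((2 - 2)/(-2))*((-3 - 1/3)/(2*((-1/3)))))*(10/(-19)) = ((-½*0)*((-3 - 1*⅓)/(2*((-1*⅓)))))*(10*(-1/19)) = (0*((-3 - ⅓)/(2*(-⅓))))*(-10/19) = (0*((½)*(-3)*(-10/3)))*(-10/19) = (0*5)*(-10/19) = 0*(-10/19) = 0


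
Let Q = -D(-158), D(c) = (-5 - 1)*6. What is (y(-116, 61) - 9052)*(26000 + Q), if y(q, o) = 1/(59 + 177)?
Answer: -13904987939/59 ≈ -2.3568e+8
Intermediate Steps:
D(c) = -36 (D(c) = -6*6 = -36)
y(q, o) = 1/236
Q = 36 (Q = -1*(-36) = 36)
(y(-116, 61) - 9052)*(26000 + Q) = (1/236 - 9052)*(26000 + 36) = -2136271/236*26036 = -13904987939/59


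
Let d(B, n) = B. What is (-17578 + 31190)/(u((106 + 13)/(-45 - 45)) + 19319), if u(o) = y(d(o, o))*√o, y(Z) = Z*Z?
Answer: 1552812899317200000/2203849010192436599 - 4684056627600*I*√1190/2203849010192436599 ≈ 0.70459 - 7.3318e-5*I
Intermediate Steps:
y(Z) = Z²
u(o) = o^(5/2) (u(o) = o²*√o = o^(5/2))
(-17578 + 31190)/(u((106 + 13)/(-45 - 45)) + 19319) = (-17578 + 31190)/(((106 + 13)/(-45 - 45))^(5/2) + 19319) = 13612/((119/(-90))^(5/2) + 19319) = 13612/((119*(-1/90))^(5/2) + 19319) = 13612/((-119/90)^(5/2) + 19319) = 13612/(14161*I*√1190/243000 + 19319) = 13612/(19319 + 14161*I*√1190/243000)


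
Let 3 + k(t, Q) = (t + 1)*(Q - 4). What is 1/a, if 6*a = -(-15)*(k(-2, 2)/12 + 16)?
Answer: 24/955 ≈ 0.025131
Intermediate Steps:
k(t, Q) = -3 + (1 + t)*(-4 + Q) (k(t, Q) = -3 + (t + 1)*(Q - 4) = -3 + (1 + t)*(-4 + Q))
a = 955/24 (a = (-(-15)*((-7 + 2 - 4*(-2) + 2*(-2))/12 + 16))/6 = (-(-15)*((-7 + 2 + 8 - 4)*(1/12) + 16))/6 = (-(-15)*(-1*1/12 + 16))/6 = (-(-15)*(-1/12 + 16))/6 = (-(-15)*191/12)/6 = (-1*(-955/4))/6 = (⅙)*(955/4) = 955/24 ≈ 39.792)
1/a = 1/(955/24) = 24/955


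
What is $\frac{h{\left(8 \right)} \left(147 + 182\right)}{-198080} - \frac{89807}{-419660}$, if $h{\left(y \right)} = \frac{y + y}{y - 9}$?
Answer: $\frac{3124697}{12988477} \approx 0.24057$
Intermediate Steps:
$h{\left(y \right)} = \frac{2 y}{-9 + y}$
$\frac{h{\left(8 \right)} \left(147 + 182\right)}{-198080} - \frac{89807}{-419660} = \frac{2 \cdot 8 \frac{1}{-9 + 8} \left(147 + 182\right)}{-198080} - \frac{89807}{-419660} = 2 \cdot 8 \frac{1}{-1} \cdot 329 \left(- \frac{1}{198080}\right) - - \frac{89807}{419660} = 2 \cdot 8 \left(-1\right) 329 \left(- \frac{1}{198080}\right) + \frac{89807}{419660} = \left(-16\right) 329 \left(- \frac{1}{198080}\right) + \frac{89807}{419660} = \left(-5264\right) \left(- \frac{1}{198080}\right) + \frac{89807}{419660} = \frac{329}{12380} + \frac{89807}{419660} = \frac{3124697}{12988477}$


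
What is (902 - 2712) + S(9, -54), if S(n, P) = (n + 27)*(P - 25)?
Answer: -4654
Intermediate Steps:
S(n, P) = (-25 + P)*(27 + n) (S(n, P) = (27 + n)*(-25 + P) = (-25 + P)*(27 + n))
(902 - 2712) + S(9, -54) = (902 - 2712) + (-675 - 25*9 + 27*(-54) - 54*9) = -1810 + (-675 - 225 - 1458 - 486) = -1810 - 2844 = -4654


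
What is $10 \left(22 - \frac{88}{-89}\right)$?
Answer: $\frac{20460}{89} \approx 229.89$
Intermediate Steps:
$10 \left(22 - \frac{88}{-89}\right) = 10 \left(22 - - \frac{88}{89}\right) = 10 \left(22 + \frac{88}{89}\right) = 10 \cdot \frac{2046}{89} = \frac{20460}{89}$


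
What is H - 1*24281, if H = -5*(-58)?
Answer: -23991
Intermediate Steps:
H = 290
H - 1*24281 = 290 - 1*24281 = 290 - 24281 = -23991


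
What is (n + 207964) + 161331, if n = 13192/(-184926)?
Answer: 2008595117/5439 ≈ 3.6930e+5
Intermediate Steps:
n = -388/5439 (n = 13192*(-1/184926) = -388/5439 ≈ -0.071337)
(n + 207964) + 161331 = (-388/5439 + 207964) + 161331 = 1131115808/5439 + 161331 = 2008595117/5439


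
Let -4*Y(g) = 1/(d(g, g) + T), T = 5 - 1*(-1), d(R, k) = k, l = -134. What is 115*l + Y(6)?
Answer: -739681/48 ≈ -15410.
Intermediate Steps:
T = 6 (T = 5 + 1 = 6)
Y(g) = -1/(4*(6 + g)) (Y(g) = -1/(4*(g + 6)) = -1/(4*(6 + g)))
115*l + Y(6) = 115*(-134) - 1/(24 + 4*6) = -15410 - 1/(24 + 24) = -15410 - 1/48 = -739681/48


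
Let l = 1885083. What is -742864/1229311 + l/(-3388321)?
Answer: -4834414959157/4165300276831 ≈ -1.1606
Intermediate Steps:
-742864/1229311 + l/(-3388321) = -742864/1229311 + 1885083/(-3388321) = -742864*1/1229311 + 1885083*(-1/3388321) = -742864/1229311 - 1885083/3388321 = -4834414959157/4165300276831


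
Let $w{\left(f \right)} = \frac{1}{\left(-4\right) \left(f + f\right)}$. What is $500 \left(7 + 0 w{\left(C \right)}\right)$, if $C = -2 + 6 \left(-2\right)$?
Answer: $3500$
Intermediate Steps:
$C = -14$ ($C = -2 - 12 = -14$)
$w{\left(f \right)} = - \frac{1}{8 f}$ ($w{\left(f \right)} = \frac{1}{\left(-4\right) 2 f} = \frac{1}{\left(-8\right) f} = - \frac{1}{8 f}$)
$500 \left(7 + 0 w{\left(C \right)}\right) = 500 \left(7 + 0 \left(- \frac{1}{8 \left(-14\right)}\right)\right) = 500 \left(7 + 0 \left(\left(- \frac{1}{8}\right) \left(- \frac{1}{14}\right)\right)\right) = 500 \left(7 + 0 \cdot \frac{1}{112}\right) = 500 \left(7 + 0\right) = 500 \cdot 7 = 3500$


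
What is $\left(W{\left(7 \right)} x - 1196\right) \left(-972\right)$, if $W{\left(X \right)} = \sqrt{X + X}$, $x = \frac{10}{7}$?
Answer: $1162512 - \frac{9720 \sqrt{14}}{7} \approx 1.1573 \cdot 10^{6}$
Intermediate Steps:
$x = \frac{10}{7}$ ($x = 10 \cdot \frac{1}{7} = \frac{10}{7} \approx 1.4286$)
$W{\left(X \right)} = \sqrt{2} \sqrt{X}$ ($W{\left(X \right)} = \sqrt{2 X} = \sqrt{2} \sqrt{X}$)
$\left(W{\left(7 \right)} x - 1196\right) \left(-972\right) = \left(\sqrt{2} \sqrt{7} \cdot \frac{10}{7} - 1196\right) \left(-972\right) = \left(\sqrt{14} \cdot \frac{10}{7} - 1196\right) \left(-972\right) = \left(\frac{10 \sqrt{14}}{7} - 1196\right) \left(-972\right) = \left(-1196 + \frac{10 \sqrt{14}}{7}\right) \left(-972\right) = 1162512 - \frac{9720 \sqrt{14}}{7}$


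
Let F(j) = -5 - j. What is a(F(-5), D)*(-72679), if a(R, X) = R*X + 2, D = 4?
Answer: -145358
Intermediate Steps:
a(R, X) = 2 + R*X
a(F(-5), D)*(-72679) = (2 + (-5 - 1*(-5))*4)*(-72679) = (2 + (-5 + 5)*4)*(-72679) = (2 + 0*4)*(-72679) = (2 + 0)*(-72679) = 2*(-72679) = -145358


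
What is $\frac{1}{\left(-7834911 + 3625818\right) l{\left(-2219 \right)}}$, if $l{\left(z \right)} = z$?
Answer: $\frac{1}{9339977367} \approx 1.0707 \cdot 10^{-10}$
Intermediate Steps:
$\frac{1}{\left(-7834911 + 3625818\right) l{\left(-2219 \right)}} = \frac{1}{\left(-7834911 + 3625818\right) \left(-2219\right)} = \frac{1}{-4209093} \left(- \frac{1}{2219}\right) = \left(- \frac{1}{4209093}\right) \left(- \frac{1}{2219}\right) = \frac{1}{9339977367}$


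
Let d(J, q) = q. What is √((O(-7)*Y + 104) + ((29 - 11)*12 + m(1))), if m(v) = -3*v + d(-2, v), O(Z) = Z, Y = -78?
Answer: 12*√6 ≈ 29.394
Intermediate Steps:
m(v) = -2*v (m(v) = -3*v + v = -2*v)
√((O(-7)*Y + 104) + ((29 - 11)*12 + m(1))) = √((-7*(-78) + 104) + ((29 - 11)*12 - 2*1)) = √((546 + 104) + (18*12 - 2)) = √(650 + (216 - 2)) = √(650 + 214) = √864 = 12*√6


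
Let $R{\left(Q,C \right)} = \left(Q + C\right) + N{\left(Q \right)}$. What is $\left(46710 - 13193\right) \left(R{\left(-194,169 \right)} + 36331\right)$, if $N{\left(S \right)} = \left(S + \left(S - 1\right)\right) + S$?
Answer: $1197327791$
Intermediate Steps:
$N{\left(S \right)} = -1 + 3 S$ ($N{\left(S \right)} = \left(S + \left(S - 1\right)\right) + S = \left(S + \left(-1 + S\right)\right) + S = \left(-1 + 2 S\right) + S = -1 + 3 S$)
$R{\left(Q,C \right)} = -1 + C + 4 Q$ ($R{\left(Q,C \right)} = \left(Q + C\right) + \left(-1 + 3 Q\right) = \left(C + Q\right) + \left(-1 + 3 Q\right) = -1 + C + 4 Q$)
$\left(46710 - 13193\right) \left(R{\left(-194,169 \right)} + 36331\right) = \left(46710 - 13193\right) \left(\left(-1 + 169 + 4 \left(-194\right)\right) + 36331\right) = 33517 \left(\left(-1 + 169 - 776\right) + 36331\right) = 33517 \left(-608 + 36331\right) = 33517 \cdot 35723 = 1197327791$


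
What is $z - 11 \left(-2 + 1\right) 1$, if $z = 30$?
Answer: $41$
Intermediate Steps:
$z - 11 \left(-2 + 1\right) 1 = 30 - 11 \left(-2 + 1\right) 1 = 30 - 11 \left(\left(-1\right) 1\right) = 30 - -11 = 30 + 11 = 41$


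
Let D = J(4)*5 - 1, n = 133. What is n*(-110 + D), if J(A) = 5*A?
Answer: -1463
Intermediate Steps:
D = 99 (D = (5*4)*5 - 1 = 20*5 - 1 = 100 - 1 = 99)
n*(-110 + D) = 133*(-110 + 99) = 133*(-11) = -1463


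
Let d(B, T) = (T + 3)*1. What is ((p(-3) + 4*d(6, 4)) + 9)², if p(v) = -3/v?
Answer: 1444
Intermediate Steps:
d(B, T) = 3 + T (d(B, T) = (3 + T)*1 = 3 + T)
((p(-3) + 4*d(6, 4)) + 9)² = ((-3/(-3) + 4*(3 + 4)) + 9)² = ((-3*(-⅓) + 4*7) + 9)² = ((1 + 28) + 9)² = (29 + 9)² = 38² = 1444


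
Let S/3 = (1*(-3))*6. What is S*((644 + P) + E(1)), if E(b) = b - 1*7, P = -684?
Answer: 2484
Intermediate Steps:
E(b) = -7 + b (E(b) = b - 7 = -7 + b)
S = -54 (S = 3*((1*(-3))*6) = 3*(-3*6) = 3*(-18) = -54)
S*((644 + P) + E(1)) = -54*((644 - 684) + (-7 + 1)) = -54*(-40 - 6) = -54*(-46) = 2484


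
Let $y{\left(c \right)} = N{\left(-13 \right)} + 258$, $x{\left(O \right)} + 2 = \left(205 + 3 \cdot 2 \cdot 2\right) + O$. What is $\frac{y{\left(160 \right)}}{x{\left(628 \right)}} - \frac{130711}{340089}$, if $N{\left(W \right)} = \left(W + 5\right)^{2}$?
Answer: $- \frac{75635}{31855003} \approx -0.0023744$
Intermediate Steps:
$N{\left(W \right)} = \left(5 + W\right)^{2}$
$x{\left(O \right)} = 215 + O$ ($x{\left(O \right)} = -2 + \left(\left(205 + 3 \cdot 2 \cdot 2\right) + O\right) = -2 + \left(\left(205 + 6 \cdot 2\right) + O\right) = -2 + \left(\left(205 + 12\right) + O\right) = -2 + \left(217 + O\right) = 215 + O$)
$y{\left(c \right)} = 322$ ($y{\left(c \right)} = \left(5 - 13\right)^{2} + 258 = \left(-8\right)^{2} + 258 = 64 + 258 = 322$)
$\frac{y{\left(160 \right)}}{x{\left(628 \right)}} - \frac{130711}{340089} = \frac{322}{215 + 628} - \frac{130711}{340089} = \frac{322}{843} - \frac{130711}{340089} = - \frac{75635}{31855003}$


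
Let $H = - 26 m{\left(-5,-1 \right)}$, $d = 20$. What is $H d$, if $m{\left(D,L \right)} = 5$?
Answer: $-2600$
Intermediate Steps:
$H = -130$ ($H = \left(-26\right) 5 = -130$)
$H d = \left(-130\right) 20 = -2600$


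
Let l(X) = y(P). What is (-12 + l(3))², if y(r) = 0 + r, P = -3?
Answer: 225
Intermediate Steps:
y(r) = r
l(X) = -3
(-12 + l(3))² = (-12 - 3)² = (-15)² = 225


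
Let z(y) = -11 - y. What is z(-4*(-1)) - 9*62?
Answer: -573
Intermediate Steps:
z(-4*(-1)) - 9*62 = (-11 - (-4)*(-1)) - 9*62 = (-11 - 1*4) - 558 = (-11 - 4) - 558 = -15 - 558 = -573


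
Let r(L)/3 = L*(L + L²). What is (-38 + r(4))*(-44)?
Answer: -8888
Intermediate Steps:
r(L) = 3*L*(L + L²) (r(L) = 3*(L*(L + L²)) = 3*L*(L + L²))
(-38 + r(4))*(-44) = (-38 + 3*4²*(1 + 4))*(-44) = (-38 + 3*16*5)*(-44) = (-38 + 240)*(-44) = 202*(-44) = -8888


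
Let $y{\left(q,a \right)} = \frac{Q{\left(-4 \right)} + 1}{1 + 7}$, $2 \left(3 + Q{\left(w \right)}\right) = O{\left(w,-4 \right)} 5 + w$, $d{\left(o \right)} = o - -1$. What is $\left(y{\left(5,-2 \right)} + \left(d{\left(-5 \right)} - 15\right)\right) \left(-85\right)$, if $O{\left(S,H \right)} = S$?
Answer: $\frac{7055}{4} \approx 1763.8$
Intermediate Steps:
$d{\left(o \right)} = 1 + o$ ($d{\left(o \right)} = o + 1 = 1 + o$)
$Q{\left(w \right)} = -3 + 3 w$ ($Q{\left(w \right)} = -3 + \frac{w 5 + w}{2} = -3 + \frac{5 w + w}{2} = -3 + \frac{6 w}{2} = -3 + 3 w$)
$y{\left(q,a \right)} = - \frac{7}{4}$ ($y{\left(q,a \right)} = \frac{\left(-3 + 3 \left(-4\right)\right) + 1}{1 + 7} = \frac{\left(-3 - 12\right) + 1}{8} = \left(-15 + 1\right) \frac{1}{8} = \left(-14\right) \frac{1}{8} = - \frac{7}{4}$)
$\left(y{\left(5,-2 \right)} + \left(d{\left(-5 \right)} - 15\right)\right) \left(-85\right) = \left(- \frac{7}{4} + \left(\left(1 - 5\right) - 15\right)\right) \left(-85\right) = \left(- \frac{7}{4} - 19\right) \left(-85\right) = \left(- \frac{83}{4}\right) \left(-85\right) = \frac{7055}{4}$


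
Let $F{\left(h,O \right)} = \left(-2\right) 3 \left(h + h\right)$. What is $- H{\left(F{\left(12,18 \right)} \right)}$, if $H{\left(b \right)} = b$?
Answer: $144$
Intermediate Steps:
$F{\left(h,O \right)} = - 12 h$ ($F{\left(h,O \right)} = - 6 \cdot 2 h = - 12 h$)
$- H{\left(F{\left(12,18 \right)} \right)} = - \left(-12\right) 12 = \left(-1\right) \left(-144\right) = 144$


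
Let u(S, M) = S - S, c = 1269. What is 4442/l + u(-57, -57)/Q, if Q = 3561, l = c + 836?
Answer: 4442/2105 ≈ 2.1102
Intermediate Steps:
l = 2105 (l = 1269 + 836 = 2105)
u(S, M) = 0
4442/l + u(-57, -57)/Q = 4442/2105 + 0/3561 = 4442*(1/2105) + 0*(1/3561) = 4442/2105 + 0 = 4442/2105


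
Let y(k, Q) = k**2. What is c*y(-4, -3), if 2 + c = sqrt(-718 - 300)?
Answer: -32 + 16*I*sqrt(1018) ≈ -32.0 + 510.5*I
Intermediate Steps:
c = -2 + I*sqrt(1018) (c = -2 + sqrt(-718 - 300) = -2 + sqrt(-1018) = -2 + I*sqrt(1018) ≈ -2.0 + 31.906*I)
c*y(-4, -3) = (-2 + I*sqrt(1018))*(-4)**2 = (-2 + I*sqrt(1018))*16 = -32 + 16*I*sqrt(1018)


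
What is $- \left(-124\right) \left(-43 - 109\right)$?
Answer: $-18848$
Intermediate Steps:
$- \left(-124\right) \left(-43 - 109\right) = - \left(-124\right) \left(-152\right) = \left(-1\right) 18848 = -18848$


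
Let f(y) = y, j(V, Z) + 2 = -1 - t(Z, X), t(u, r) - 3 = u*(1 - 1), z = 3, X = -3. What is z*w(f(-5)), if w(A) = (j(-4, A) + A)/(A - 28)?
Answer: 1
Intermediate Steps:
t(u, r) = 3 (t(u, r) = 3 + u*(1 - 1) = 3 + u*0 = 3 + 0 = 3)
j(V, Z) = -6 (j(V, Z) = -2 + (-1 - 1*3) = -2 + (-1 - 3) = -2 - 4 = -6)
w(A) = (-6 + A)/(-28 + A) (w(A) = (-6 + A)/(A - 28) = (-6 + A)/(-28 + A))
z*w(f(-5)) = 3*((-6 - 5)/(-28 - 5)) = 3*(-11/(-33)) = 3*(-1/33*(-11)) = 3*(⅓) = 1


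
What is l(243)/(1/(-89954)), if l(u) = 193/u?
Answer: -17361122/243 ≈ -71445.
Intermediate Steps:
l(243)/(1/(-89954)) = (193/243)/(1/(-89954)) = (193*(1/243))/(-1/89954) = (193/243)*(-89954) = -17361122/243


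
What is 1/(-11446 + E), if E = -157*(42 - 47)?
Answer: -1/10661 ≈ -9.3800e-5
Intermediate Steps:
E = 785 (E = -157*(-5) = 785)
1/(-11446 + E) = 1/(-11446 + 785) = 1/(-10661) = -1/10661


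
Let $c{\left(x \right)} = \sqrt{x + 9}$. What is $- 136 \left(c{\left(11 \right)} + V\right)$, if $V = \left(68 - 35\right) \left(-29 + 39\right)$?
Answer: $-44880 - 272 \sqrt{5} \approx -45488.0$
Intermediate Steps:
$V = 330$ ($V = 33 \cdot 10 = 330$)
$c{\left(x \right)} = \sqrt{9 + x}$
$- 136 \left(c{\left(11 \right)} + V\right) = - 136 \left(\sqrt{9 + 11} + 330\right) = - 136 \left(\sqrt{20} + 330\right) = - 136 \left(2 \sqrt{5} + 330\right) = - 136 \left(330 + 2 \sqrt{5}\right) = -44880 - 272 \sqrt{5}$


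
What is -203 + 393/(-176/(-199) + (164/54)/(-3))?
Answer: -6753353/2062 ≈ -3275.1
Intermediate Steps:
-203 + 393/(-176/(-199) + (164/54)/(-3)) = -203 + 393/(-176*(-1/199) + (164*(1/54))*(-⅓)) = -203 + 393/(176/199 + (82/27)*(-⅓)) = -203 + 393/(176/199 - 82/81) = -203 + 393/(-2062/16119) = -203 + 393*(-16119/2062) = -203 - 6334767/2062 = -6753353/2062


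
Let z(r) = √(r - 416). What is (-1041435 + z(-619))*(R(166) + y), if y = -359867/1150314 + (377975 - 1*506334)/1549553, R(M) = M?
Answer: -102472049055185242275/594157503214 + 295185150456395*I*√115/594157503214 ≈ -1.7247e+8 + 5327.7*I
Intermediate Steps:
z(r) = √(-416 + r)
y = -705286144177/1782472509642 (y = -359867*1/1150314 + (377975 - 506334)*(1/1549553) = -359867/1150314 - 128359*1/1549553 = -359867/1150314 - 128359/1549553 = -705286144177/1782472509642 ≈ -0.39568)
(-1041435 + z(-619))*(R(166) + y) = (-1041435 + √(-416 - 619))*(166 - 705286144177/1782472509642) = (-1041435 + √(-1035))*(295185150456395/1782472509642) = (-1041435 + 3*I*√115)*(295185150456395/1782472509642) = -102472049055185242275/594157503214 + 295185150456395*I*√115/594157503214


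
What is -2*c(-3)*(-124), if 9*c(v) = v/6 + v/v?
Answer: 124/9 ≈ 13.778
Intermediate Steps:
c(v) = ⅑ + v/54 (c(v) = (v/6 + v/v)/9 = (v*(⅙) + 1)/9 = (v/6 + 1)/9 = (1 + v/6)/9 = ⅑ + v/54)
-2*c(-3)*(-124) = -2*(⅑ + (1/54)*(-3))*(-124) = -2*(⅑ - 1/18)*(-124) = -2*1/18*(-124) = -⅑*(-124) = 124/9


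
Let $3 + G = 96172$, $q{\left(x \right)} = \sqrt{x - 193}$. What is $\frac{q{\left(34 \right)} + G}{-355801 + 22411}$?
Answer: $- \frac{96169}{333390} - \frac{i \sqrt{159}}{333390} \approx -0.28846 - 3.7822 \cdot 10^{-5} i$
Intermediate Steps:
$q{\left(x \right)} = \sqrt{-193 + x}$
$G = 96169$ ($G = -3 + 96172 = 96169$)
$\frac{q{\left(34 \right)} + G}{-355801 + 22411} = \frac{\sqrt{-193 + 34} + 96169}{-355801 + 22411} = \frac{\sqrt{-159} + 96169}{-333390} = \left(i \sqrt{159} + 96169\right) \left(- \frac{1}{333390}\right) = \left(96169 + i \sqrt{159}\right) \left(- \frac{1}{333390}\right) = - \frac{96169}{333390} - \frac{i \sqrt{159}}{333390}$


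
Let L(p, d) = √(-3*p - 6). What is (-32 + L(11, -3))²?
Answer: (32 - I*√39)² ≈ 985.0 - 399.68*I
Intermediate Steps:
L(p, d) = √(-6 - 3*p)
(-32 + L(11, -3))² = (-32 + √(-6 - 3*11))² = (-32 + √(-6 - 33))² = (-32 + √(-39))² = (-32 + I*√39)²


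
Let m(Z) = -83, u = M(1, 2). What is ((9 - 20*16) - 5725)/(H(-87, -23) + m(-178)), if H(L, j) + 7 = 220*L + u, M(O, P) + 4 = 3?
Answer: 6036/19231 ≈ 0.31387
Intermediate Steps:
M(O, P) = -1 (M(O, P) = -4 + 3 = -1)
u = -1
H(L, j) = -8 + 220*L (H(L, j) = -7 + (220*L - 1) = -7 + (-1 + 220*L) = -8 + 220*L)
((9 - 20*16) - 5725)/(H(-87, -23) + m(-178)) = ((9 - 20*16) - 5725)/((-8 + 220*(-87)) - 83) = ((9 - 320) - 5725)/((-8 - 19140) - 83) = (-311 - 5725)/(-19148 - 83) = -6036/(-19231) = -6036*(-1/19231) = 6036/19231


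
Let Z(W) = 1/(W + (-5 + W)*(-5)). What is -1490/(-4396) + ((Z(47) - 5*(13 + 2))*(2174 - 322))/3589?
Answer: -49332499081/1285845386 ≈ -38.366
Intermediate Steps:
Z(W) = 1/(25 - 4*W) (Z(W) = 1/(W + (25 - 5*W)) = 1/(25 - 4*W))
-1490/(-4396) + ((Z(47) - 5*(13 + 2))*(2174 - 322))/3589 = -1490/(-4396) + ((-1/(-25 + 4*47) - 5*(13 + 2))*(2174 - 322))/3589 = -1490*(-1/4396) + ((-1/(-25 + 188) - 5*15)*1852)*(1/3589) = 745/2198 + ((-1/163 - 75)*1852)*(1/3589) = 745/2198 - 12226/163*1852*(1/3589) = 745/2198 - 22642552/163*1/3589 = 745/2198 - 22642552/585007 = -49332499081/1285845386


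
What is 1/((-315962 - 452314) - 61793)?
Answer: -1/830069 ≈ -1.2047e-6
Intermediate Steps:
1/((-315962 - 452314) - 61793) = 1/(-768276 - 61793) = 1/(-830069) = -1/830069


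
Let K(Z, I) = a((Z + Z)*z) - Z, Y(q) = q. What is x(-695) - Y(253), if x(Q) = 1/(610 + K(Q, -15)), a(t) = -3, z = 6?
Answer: -329405/1302 ≈ -253.00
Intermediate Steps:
K(Z, I) = -3 - Z
x(Q) = 1/(607 - Q) (x(Q) = 1/(610 + (-3 - Q)) = 1/(607 - Q))
x(-695) - Y(253) = -1/(-607 - 695) - 1*253 = -1/(-1302) - 253 = -1*(-1/1302) - 253 = 1/1302 - 253 = -329405/1302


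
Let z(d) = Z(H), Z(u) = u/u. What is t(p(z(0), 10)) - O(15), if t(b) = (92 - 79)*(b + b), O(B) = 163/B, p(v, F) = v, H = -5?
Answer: 227/15 ≈ 15.133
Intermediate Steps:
Z(u) = 1
z(d) = 1
t(b) = 26*b (t(b) = 13*(2*b) = 26*b)
t(p(z(0), 10)) - O(15) = 26*1 - 163/15 = 26 - 163/15 = 227/15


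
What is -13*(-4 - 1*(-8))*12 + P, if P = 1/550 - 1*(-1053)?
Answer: 235951/550 ≈ 429.00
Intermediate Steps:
P = 579151/550 (P = 1/550 + 1053 = 579151/550 ≈ 1053.0)
-13*(-4 - 1*(-8))*12 + P = -13*(-4 - 1*(-8))*12 + 579151/550 = -13*(-4 + 8)*12 + 579151/550 = -13*4*12 + 579151/550 = -52*12 + 579151/550 = -624 + 579151/550 = 235951/550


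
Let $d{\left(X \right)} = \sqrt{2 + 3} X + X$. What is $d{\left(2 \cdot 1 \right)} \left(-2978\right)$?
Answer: $-5956 - 5956 \sqrt{5} \approx -19274.0$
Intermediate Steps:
$d{\left(X \right)} = X + X \sqrt{5}$ ($d{\left(X \right)} = \sqrt{5} X + X = X \sqrt{5} + X = X + X \sqrt{5}$)
$d{\left(2 \cdot 1 \right)} \left(-2978\right) = 2 \cdot 1 \left(1 + \sqrt{5}\right) \left(-2978\right) = 2 \left(1 + \sqrt{5}\right) \left(-2978\right) = \left(2 + 2 \sqrt{5}\right) \left(-2978\right) = -5956 - 5956 \sqrt{5}$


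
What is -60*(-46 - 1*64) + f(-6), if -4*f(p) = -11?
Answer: 26411/4 ≈ 6602.8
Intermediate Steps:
f(p) = 11/4 (f(p) = -¼*(-11) = 11/4)
-60*(-46 - 1*64) + f(-6) = -60*(-46 - 1*64) + 11/4 = -60*(-46 - 64) + 11/4 = -60*(-110) + 11/4 = 6600 + 11/4 = 26411/4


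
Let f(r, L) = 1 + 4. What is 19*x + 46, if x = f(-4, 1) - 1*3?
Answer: 84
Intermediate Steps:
f(r, L) = 5
x = 2 (x = 5 - 1*3 = 5 - 3 = 2)
19*x + 46 = 19*2 + 46 = 38 + 46 = 84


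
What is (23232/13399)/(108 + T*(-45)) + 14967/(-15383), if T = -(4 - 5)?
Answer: -4092273541/4328453157 ≈ -0.94544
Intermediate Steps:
T = 1 (T = -1*(-1) = 1)
(23232/13399)/(108 + T*(-45)) + 14967/(-15383) = (23232/13399)/(108 + 1*(-45)) + 14967/(-15383) = (23232*(1/13399))/(108 - 45) + 14967*(-1/15383) = (23232/13399)/63 - 14967/15383 = (23232/13399)*(1/63) - 14967/15383 = 7744/281379 - 14967/15383 = -4092273541/4328453157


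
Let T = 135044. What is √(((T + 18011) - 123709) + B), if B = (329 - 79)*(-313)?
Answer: 2*I*√12226 ≈ 221.14*I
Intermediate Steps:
B = -78250 (B = 250*(-313) = -78250)
√(((T + 18011) - 123709) + B) = √(((135044 + 18011) - 123709) - 78250) = √((153055 - 123709) - 78250) = √(29346 - 78250) = √(-48904) = 2*I*√12226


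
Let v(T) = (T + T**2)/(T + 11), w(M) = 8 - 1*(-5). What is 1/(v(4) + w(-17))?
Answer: 3/43 ≈ 0.069767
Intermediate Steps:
w(M) = 13 (w(M) = 8 + 5 = 13)
v(T) = (T + T**2)/(11 + T)
1/(v(4) + w(-17)) = 1/(4*(1 + 4)/(11 + 4) + 13) = 1/(4*5/15 + 13) = 1/(4*(1/15)*5 + 13) = 1/(4/3 + 13) = 1/(43/3) = 3/43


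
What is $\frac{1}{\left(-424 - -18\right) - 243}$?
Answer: $- \frac{1}{649} \approx -0.0015408$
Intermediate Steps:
$\frac{1}{\left(-424 - -18\right) - 243} = \frac{1}{\left(-424 + 18\right) - 243} = \frac{1}{-406 - 243} = \frac{1}{-649} = - \frac{1}{649}$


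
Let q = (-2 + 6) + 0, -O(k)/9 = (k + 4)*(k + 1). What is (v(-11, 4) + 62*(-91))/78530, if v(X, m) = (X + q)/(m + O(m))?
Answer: -401709/5591336 ≈ -0.071845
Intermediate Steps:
O(k) = -9*(1 + k)*(4 + k) (O(k) = -9*(k + 4)*(k + 1) = -9*(4 + k)*(1 + k) = -9*(1 + k)*(4 + k))
q = 4 (q = 4 + 0 = 4)
v(X, m) = (4 + X)/(-36 - 44*m - 9*m**2) (v(X, m) = (X + 4)/(m + (-36 - 45*m - 9*m**2)) = (4 + X)/(-36 - 44*m - 9*m**2))
(v(-11, 4) + 62*(-91))/78530 = ((-4 - 1*(-11))/(36 + 9*4**2 + 44*4) + 62*(-91))/78530 = ((-4 + 11)/(36 + 9*16 + 176) - 5642)*(1/78530) = (7/(36 + 144 + 176) - 5642)*(1/78530) = (7/356 - 5642)*(1/78530) = -2008545/356*1/78530 = -401709/5591336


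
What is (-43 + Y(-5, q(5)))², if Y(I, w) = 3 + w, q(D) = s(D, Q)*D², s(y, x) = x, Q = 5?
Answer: 7225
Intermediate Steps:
q(D) = 5*D²
(-43 + Y(-5, q(5)))² = (-43 + (3 + 5*5²))² = (-43 + (3 + 5*25))² = (-43 + (3 + 125))² = (-43 + 128)² = 85² = 7225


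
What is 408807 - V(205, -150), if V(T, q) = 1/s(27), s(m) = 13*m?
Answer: 143491256/351 ≈ 4.0881e+5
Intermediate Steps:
V(T, q) = 1/351 (V(T, q) = 1/(13*27) = 1/351)
408807 - V(205, -150) = 408807 - 1*1/351 = 408807 - 1/351 = 143491256/351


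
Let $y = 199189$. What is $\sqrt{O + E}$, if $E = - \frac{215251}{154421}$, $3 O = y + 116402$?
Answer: $\frac{\sqrt{2508478142542806}}{154421} \approx 324.34$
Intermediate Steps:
$O = 105197$ ($O = \frac{199189 + 116402}{3} = \frac{1}{3} \cdot 315591 = 105197$)
$E = - \frac{215251}{154421}$ ($E = \left(-215251\right) \frac{1}{154421} = - \frac{215251}{154421} \approx -1.3939$)
$\sqrt{O + E} = \sqrt{105197 - \frac{215251}{154421}} = \sqrt{\frac{16244410686}{154421}} = \frac{\sqrt{2508478142542806}}{154421}$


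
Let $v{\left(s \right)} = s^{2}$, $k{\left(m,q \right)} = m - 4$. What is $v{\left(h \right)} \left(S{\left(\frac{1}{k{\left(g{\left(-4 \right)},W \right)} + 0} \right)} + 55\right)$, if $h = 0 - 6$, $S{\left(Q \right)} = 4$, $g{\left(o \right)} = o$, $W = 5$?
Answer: $2124$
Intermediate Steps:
$k{\left(m,q \right)} = -4 + m$ ($k{\left(m,q \right)} = m - 4 = -4 + m$)
$h = -6$
$v{\left(h \right)} \left(S{\left(\frac{1}{k{\left(g{\left(-4 \right)},W \right)} + 0} \right)} + 55\right) = \left(-6\right)^{2} \left(4 + 55\right) = 36 \cdot 59 = 2124$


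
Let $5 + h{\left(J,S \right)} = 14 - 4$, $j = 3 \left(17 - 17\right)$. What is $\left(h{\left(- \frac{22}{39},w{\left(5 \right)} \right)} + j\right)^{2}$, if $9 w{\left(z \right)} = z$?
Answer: $25$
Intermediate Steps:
$w{\left(z \right)} = \frac{z}{9}$
$j = 0$ ($j = 3 \cdot 0 = 0$)
$h{\left(J,S \right)} = 5$ ($h{\left(J,S \right)} = -5 + \left(14 - 4\right) = -5 + 10 = 5$)
$\left(h{\left(- \frac{22}{39},w{\left(5 \right)} \right)} + j\right)^{2} = \left(5 + 0\right)^{2} = 5^{2} = 25$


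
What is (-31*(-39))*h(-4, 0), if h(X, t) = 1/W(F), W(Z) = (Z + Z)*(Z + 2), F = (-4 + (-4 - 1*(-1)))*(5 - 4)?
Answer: 1209/70 ≈ 17.271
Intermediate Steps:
F = -7 (F = (-4 + (-4 + 1))*1 = (-4 - 3)*1 = -7*1 = -7)
W(Z) = 2*Z*(2 + Z) (W(Z) = (2*Z)*(2 + Z) = 2*Z*(2 + Z))
h(X, t) = 1/70 (h(X, t) = 1/(2*(-7)*(2 - 7)) = 1/(2*(-7)*(-5)) = 1/70)
(-31*(-39))*h(-4, 0) = -31*(-39)*(1/70) = 1209*(1/70) = 1209/70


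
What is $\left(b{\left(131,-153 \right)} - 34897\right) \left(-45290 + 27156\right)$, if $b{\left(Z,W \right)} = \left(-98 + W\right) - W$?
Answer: $634599330$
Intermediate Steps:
$b{\left(Z,W \right)} = -98$
$\left(b{\left(131,-153 \right)} - 34897\right) \left(-45290 + 27156\right) = \left(-98 - 34897\right) \left(-45290 + 27156\right) = \left(-34995\right) \left(-18134\right) = 634599330$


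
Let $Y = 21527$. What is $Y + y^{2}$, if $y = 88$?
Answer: $29271$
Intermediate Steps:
$Y + y^{2} = 21527 + 88^{2} = 21527 + 7744 = 29271$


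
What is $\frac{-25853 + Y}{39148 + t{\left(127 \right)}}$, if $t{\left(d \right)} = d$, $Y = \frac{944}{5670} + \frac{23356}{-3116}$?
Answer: $- \frac{57111631522}{86737462875} \approx -0.65844$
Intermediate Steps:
$Y = - \frac{16185877}{2208465}$ ($Y = 944 \cdot \frac{1}{5670} + 23356 \left(- \frac{1}{3116}\right) = \frac{472}{2835} - \frac{5839}{779} = - \frac{16185877}{2208465} \approx -7.329$)
$\frac{-25853 + Y}{39148 + t{\left(127 \right)}} = \frac{-25853 - \frac{16185877}{2208465}}{39148 + 127} = - \frac{57111631522}{2208465 \cdot 39275} = \left(- \frac{57111631522}{2208465}\right) \frac{1}{39275} = - \frac{57111631522}{86737462875}$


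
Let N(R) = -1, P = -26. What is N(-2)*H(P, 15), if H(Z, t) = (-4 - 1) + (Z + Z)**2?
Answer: -2699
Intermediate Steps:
H(Z, t) = -5 + 4*Z**2 (H(Z, t) = -5 + (2*Z)**2 = -5 + 4*Z**2)
N(-2)*H(P, 15) = -(-5 + 4*(-26)**2) = -(-5 + 4*676) = -(-5 + 2704) = -1*2699 = -2699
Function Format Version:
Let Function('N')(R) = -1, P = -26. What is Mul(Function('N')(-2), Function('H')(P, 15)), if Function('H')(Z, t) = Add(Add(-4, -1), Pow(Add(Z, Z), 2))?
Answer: -2699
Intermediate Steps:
Function('H')(Z, t) = Add(-5, Mul(4, Pow(Z, 2))) (Function('H')(Z, t) = Add(-5, Pow(Mul(2, Z), 2)) = Add(-5, Mul(4, Pow(Z, 2))))
Mul(Function('N')(-2), Function('H')(P, 15)) = Mul(-1, Add(-5, Mul(4, Pow(-26, 2)))) = Mul(-1, Add(-5, Mul(4, 676))) = Mul(-1, Add(-5, 2704)) = Mul(-1, 2699) = -2699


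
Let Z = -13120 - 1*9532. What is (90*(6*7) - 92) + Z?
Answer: -18964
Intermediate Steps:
Z = -22652 (Z = -13120 - 9532 = -22652)
(90*(6*7) - 92) + Z = (90*(6*7) - 92) - 22652 = (90*42 - 92) - 22652 = (3780 - 92) - 22652 = 3688 - 22652 = -18964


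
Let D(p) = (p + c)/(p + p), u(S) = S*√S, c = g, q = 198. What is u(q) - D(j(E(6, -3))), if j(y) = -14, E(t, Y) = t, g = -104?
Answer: -59/14 + 594*√22 ≈ 2781.9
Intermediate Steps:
c = -104
u(S) = S^(3/2)
D(p) = (-104 + p)/(2*p) (D(p) = (p - 104)/(p + p) = (-104 + p)/((2*p)) = (-104 + p)*(1/(2*p)) = (-104 + p)/(2*p))
u(q) - D(j(E(6, -3))) = 198^(3/2) - (-104 - 14)/(2*(-14)) = 594*√22 - (-1)*(-118)/(2*14) = 594*√22 - 1*59/14 = 594*√22 - 59/14 = -59/14 + 594*√22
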